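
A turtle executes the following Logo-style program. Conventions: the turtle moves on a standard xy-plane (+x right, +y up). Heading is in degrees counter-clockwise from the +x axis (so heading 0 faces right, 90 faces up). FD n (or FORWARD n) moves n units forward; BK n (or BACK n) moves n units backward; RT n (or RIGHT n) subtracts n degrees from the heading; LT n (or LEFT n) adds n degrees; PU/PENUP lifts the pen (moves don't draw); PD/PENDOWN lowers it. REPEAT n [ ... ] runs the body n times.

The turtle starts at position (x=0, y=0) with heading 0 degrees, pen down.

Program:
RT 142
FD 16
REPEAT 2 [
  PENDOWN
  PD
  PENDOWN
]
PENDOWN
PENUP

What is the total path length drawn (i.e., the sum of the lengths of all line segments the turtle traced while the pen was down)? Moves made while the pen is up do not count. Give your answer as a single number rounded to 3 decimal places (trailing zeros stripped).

Answer: 16

Derivation:
Executing turtle program step by step:
Start: pos=(0,0), heading=0, pen down
RT 142: heading 0 -> 218
FD 16: (0,0) -> (-12.608,-9.851) [heading=218, draw]
REPEAT 2 [
  -- iteration 1/2 --
  PD: pen down
  PD: pen down
  PD: pen down
  -- iteration 2/2 --
  PD: pen down
  PD: pen down
  PD: pen down
]
PD: pen down
PU: pen up
Final: pos=(-12.608,-9.851), heading=218, 1 segment(s) drawn

Segment lengths:
  seg 1: (0,0) -> (-12.608,-9.851), length = 16
Total = 16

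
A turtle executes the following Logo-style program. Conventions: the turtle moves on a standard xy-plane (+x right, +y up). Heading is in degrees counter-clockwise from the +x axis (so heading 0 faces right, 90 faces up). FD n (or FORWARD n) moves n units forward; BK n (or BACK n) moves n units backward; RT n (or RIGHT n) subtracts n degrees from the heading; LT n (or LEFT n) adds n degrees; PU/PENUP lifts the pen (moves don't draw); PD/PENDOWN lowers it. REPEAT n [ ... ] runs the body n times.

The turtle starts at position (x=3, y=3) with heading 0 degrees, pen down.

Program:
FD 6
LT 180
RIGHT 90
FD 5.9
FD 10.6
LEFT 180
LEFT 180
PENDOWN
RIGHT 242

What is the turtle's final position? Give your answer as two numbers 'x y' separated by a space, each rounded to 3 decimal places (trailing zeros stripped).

Answer: 9 19.5

Derivation:
Executing turtle program step by step:
Start: pos=(3,3), heading=0, pen down
FD 6: (3,3) -> (9,3) [heading=0, draw]
LT 180: heading 0 -> 180
RT 90: heading 180 -> 90
FD 5.9: (9,3) -> (9,8.9) [heading=90, draw]
FD 10.6: (9,8.9) -> (9,19.5) [heading=90, draw]
LT 180: heading 90 -> 270
LT 180: heading 270 -> 90
PD: pen down
RT 242: heading 90 -> 208
Final: pos=(9,19.5), heading=208, 3 segment(s) drawn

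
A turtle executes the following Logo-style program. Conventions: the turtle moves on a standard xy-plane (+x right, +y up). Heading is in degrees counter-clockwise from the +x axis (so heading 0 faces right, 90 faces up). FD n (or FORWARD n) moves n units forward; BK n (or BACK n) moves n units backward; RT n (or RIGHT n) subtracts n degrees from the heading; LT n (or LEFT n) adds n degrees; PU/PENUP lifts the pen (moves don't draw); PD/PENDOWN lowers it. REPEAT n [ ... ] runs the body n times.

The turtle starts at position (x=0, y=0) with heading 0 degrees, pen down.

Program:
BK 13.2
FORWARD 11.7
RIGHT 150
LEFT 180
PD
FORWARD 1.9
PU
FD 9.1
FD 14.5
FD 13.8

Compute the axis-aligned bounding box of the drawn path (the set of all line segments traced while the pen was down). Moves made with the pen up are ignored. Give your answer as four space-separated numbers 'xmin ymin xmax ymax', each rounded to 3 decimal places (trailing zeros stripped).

Executing turtle program step by step:
Start: pos=(0,0), heading=0, pen down
BK 13.2: (0,0) -> (-13.2,0) [heading=0, draw]
FD 11.7: (-13.2,0) -> (-1.5,0) [heading=0, draw]
RT 150: heading 0 -> 210
LT 180: heading 210 -> 30
PD: pen down
FD 1.9: (-1.5,0) -> (0.145,0.95) [heading=30, draw]
PU: pen up
FD 9.1: (0.145,0.95) -> (8.026,5.5) [heading=30, move]
FD 14.5: (8.026,5.5) -> (20.584,12.75) [heading=30, move]
FD 13.8: (20.584,12.75) -> (32.535,19.65) [heading=30, move]
Final: pos=(32.535,19.65), heading=30, 3 segment(s) drawn

Segment endpoints: x in {-13.2, -1.5, 0, 0.145}, y in {0, 0.95}
xmin=-13.2, ymin=0, xmax=0.145, ymax=0.95

Answer: -13.2 0 0.145 0.95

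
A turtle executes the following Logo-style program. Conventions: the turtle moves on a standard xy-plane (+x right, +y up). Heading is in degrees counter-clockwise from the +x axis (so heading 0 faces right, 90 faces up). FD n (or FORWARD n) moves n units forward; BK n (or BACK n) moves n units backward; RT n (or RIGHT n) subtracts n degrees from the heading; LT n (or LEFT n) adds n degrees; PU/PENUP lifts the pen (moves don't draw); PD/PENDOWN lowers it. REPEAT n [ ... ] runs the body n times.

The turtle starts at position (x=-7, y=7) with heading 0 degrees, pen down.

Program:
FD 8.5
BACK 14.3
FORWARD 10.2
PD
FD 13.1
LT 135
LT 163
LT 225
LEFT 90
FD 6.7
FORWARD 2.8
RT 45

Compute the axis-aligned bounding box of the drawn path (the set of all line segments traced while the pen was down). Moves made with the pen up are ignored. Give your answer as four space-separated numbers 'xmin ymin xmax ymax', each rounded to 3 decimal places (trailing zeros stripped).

Answer: -12.8 -2.085 10.5 7

Derivation:
Executing turtle program step by step:
Start: pos=(-7,7), heading=0, pen down
FD 8.5: (-7,7) -> (1.5,7) [heading=0, draw]
BK 14.3: (1.5,7) -> (-12.8,7) [heading=0, draw]
FD 10.2: (-12.8,7) -> (-2.6,7) [heading=0, draw]
PD: pen down
FD 13.1: (-2.6,7) -> (10.5,7) [heading=0, draw]
LT 135: heading 0 -> 135
LT 163: heading 135 -> 298
LT 225: heading 298 -> 163
LT 90: heading 163 -> 253
FD 6.7: (10.5,7) -> (8.541,0.593) [heading=253, draw]
FD 2.8: (8.541,0.593) -> (7.722,-2.085) [heading=253, draw]
RT 45: heading 253 -> 208
Final: pos=(7.722,-2.085), heading=208, 6 segment(s) drawn

Segment endpoints: x in {-12.8, -7, -2.6, 1.5, 7.722, 8.541, 10.5}, y in {-2.085, 0.593, 7}
xmin=-12.8, ymin=-2.085, xmax=10.5, ymax=7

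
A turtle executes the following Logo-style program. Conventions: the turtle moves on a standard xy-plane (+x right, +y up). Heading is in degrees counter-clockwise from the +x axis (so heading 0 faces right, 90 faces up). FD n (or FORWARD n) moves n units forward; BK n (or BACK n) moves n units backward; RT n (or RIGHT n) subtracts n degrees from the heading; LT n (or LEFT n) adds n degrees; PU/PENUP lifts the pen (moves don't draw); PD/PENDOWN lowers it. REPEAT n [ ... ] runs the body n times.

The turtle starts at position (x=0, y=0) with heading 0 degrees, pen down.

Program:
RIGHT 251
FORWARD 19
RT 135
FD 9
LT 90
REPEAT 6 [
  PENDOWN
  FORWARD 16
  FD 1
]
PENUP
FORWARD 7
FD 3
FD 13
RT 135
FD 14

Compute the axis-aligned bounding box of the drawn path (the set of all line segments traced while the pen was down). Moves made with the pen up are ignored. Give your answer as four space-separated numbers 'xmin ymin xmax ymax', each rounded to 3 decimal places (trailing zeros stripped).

Answer: -6.186 0 46.617 105.697

Derivation:
Executing turtle program step by step:
Start: pos=(0,0), heading=0, pen down
RT 251: heading 0 -> 109
FD 19: (0,0) -> (-6.186,17.965) [heading=109, draw]
RT 135: heading 109 -> 334
FD 9: (-6.186,17.965) -> (1.903,14.02) [heading=334, draw]
LT 90: heading 334 -> 64
REPEAT 6 [
  -- iteration 1/6 --
  PD: pen down
  FD 16: (1.903,14.02) -> (8.917,28.4) [heading=64, draw]
  FD 1: (8.917,28.4) -> (9.356,29.299) [heading=64, draw]
  -- iteration 2/6 --
  PD: pen down
  FD 16: (9.356,29.299) -> (16.37,43.68) [heading=64, draw]
  FD 1: (16.37,43.68) -> (16.808,44.579) [heading=64, draw]
  -- iteration 3/6 --
  PD: pen down
  FD 16: (16.808,44.579) -> (23.822,58.959) [heading=64, draw]
  FD 1: (23.822,58.959) -> (24.26,59.858) [heading=64, draw]
  -- iteration 4/6 --
  PD: pen down
  FD 16: (24.26,59.858) -> (31.274,74.239) [heading=64, draw]
  FD 1: (31.274,74.239) -> (31.713,75.138) [heading=64, draw]
  -- iteration 5/6 --
  PD: pen down
  FD 16: (31.713,75.138) -> (38.727,89.518) [heading=64, draw]
  FD 1: (38.727,89.518) -> (39.165,90.417) [heading=64, draw]
  -- iteration 6/6 --
  PD: pen down
  FD 16: (39.165,90.417) -> (46.179,104.798) [heading=64, draw]
  FD 1: (46.179,104.798) -> (46.617,105.697) [heading=64, draw]
]
PU: pen up
FD 7: (46.617,105.697) -> (49.686,111.988) [heading=64, move]
FD 3: (49.686,111.988) -> (51.001,114.684) [heading=64, move]
FD 13: (51.001,114.684) -> (56.7,126.369) [heading=64, move]
RT 135: heading 64 -> 289
FD 14: (56.7,126.369) -> (61.258,113.132) [heading=289, move]
Final: pos=(61.258,113.132), heading=289, 14 segment(s) drawn

Segment endpoints: x in {-6.186, 0, 1.903, 8.917, 9.356, 16.37, 16.808, 23.822, 24.26, 31.274, 31.713, 38.727, 39.165, 46.179, 46.617}, y in {0, 14.02, 17.965, 28.4, 29.299, 43.68, 44.579, 58.959, 59.858, 74.239, 75.138, 89.518, 90.417, 104.798, 105.697}
xmin=-6.186, ymin=0, xmax=46.617, ymax=105.697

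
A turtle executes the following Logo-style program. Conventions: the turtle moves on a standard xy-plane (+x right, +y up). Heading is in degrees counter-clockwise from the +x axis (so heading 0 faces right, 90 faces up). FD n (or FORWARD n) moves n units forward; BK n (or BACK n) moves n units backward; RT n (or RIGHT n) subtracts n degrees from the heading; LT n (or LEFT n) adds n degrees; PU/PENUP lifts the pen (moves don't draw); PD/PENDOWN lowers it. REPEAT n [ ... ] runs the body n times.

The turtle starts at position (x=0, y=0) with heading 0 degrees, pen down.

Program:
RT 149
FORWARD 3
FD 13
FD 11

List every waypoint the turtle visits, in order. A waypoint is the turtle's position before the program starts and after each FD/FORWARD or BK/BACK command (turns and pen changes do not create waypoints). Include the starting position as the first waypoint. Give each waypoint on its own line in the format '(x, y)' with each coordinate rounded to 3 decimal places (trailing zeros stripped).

Answer: (0, 0)
(-2.572, -1.545)
(-13.715, -8.241)
(-23.144, -13.906)

Derivation:
Executing turtle program step by step:
Start: pos=(0,0), heading=0, pen down
RT 149: heading 0 -> 211
FD 3: (0,0) -> (-2.572,-1.545) [heading=211, draw]
FD 13: (-2.572,-1.545) -> (-13.715,-8.241) [heading=211, draw]
FD 11: (-13.715,-8.241) -> (-23.144,-13.906) [heading=211, draw]
Final: pos=(-23.144,-13.906), heading=211, 3 segment(s) drawn
Waypoints (4 total):
(0, 0)
(-2.572, -1.545)
(-13.715, -8.241)
(-23.144, -13.906)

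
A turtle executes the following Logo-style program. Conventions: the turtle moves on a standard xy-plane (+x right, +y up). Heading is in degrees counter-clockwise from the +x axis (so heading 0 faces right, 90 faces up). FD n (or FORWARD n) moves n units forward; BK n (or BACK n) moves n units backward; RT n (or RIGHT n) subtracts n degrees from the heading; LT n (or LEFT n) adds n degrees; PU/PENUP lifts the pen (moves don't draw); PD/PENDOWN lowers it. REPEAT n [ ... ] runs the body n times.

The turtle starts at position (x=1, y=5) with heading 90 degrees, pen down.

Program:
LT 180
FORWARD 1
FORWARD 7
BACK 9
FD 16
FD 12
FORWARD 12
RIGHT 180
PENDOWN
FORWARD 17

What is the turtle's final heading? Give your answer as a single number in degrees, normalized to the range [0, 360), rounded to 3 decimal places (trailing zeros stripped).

Executing turtle program step by step:
Start: pos=(1,5), heading=90, pen down
LT 180: heading 90 -> 270
FD 1: (1,5) -> (1,4) [heading=270, draw]
FD 7: (1,4) -> (1,-3) [heading=270, draw]
BK 9: (1,-3) -> (1,6) [heading=270, draw]
FD 16: (1,6) -> (1,-10) [heading=270, draw]
FD 12: (1,-10) -> (1,-22) [heading=270, draw]
FD 12: (1,-22) -> (1,-34) [heading=270, draw]
RT 180: heading 270 -> 90
PD: pen down
FD 17: (1,-34) -> (1,-17) [heading=90, draw]
Final: pos=(1,-17), heading=90, 7 segment(s) drawn

Answer: 90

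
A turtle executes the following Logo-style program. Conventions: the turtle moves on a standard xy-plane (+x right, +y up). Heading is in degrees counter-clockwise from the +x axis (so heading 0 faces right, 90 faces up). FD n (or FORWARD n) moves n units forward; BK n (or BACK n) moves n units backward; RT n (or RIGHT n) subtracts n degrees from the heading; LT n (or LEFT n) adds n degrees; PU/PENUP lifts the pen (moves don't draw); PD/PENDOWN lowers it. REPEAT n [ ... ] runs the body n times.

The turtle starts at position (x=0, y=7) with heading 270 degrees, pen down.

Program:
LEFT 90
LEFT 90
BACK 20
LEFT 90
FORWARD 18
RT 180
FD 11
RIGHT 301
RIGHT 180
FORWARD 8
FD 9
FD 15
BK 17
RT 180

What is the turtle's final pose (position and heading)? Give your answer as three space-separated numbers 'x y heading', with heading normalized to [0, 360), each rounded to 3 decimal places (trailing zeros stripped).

Executing turtle program step by step:
Start: pos=(0,7), heading=270, pen down
LT 90: heading 270 -> 0
LT 90: heading 0 -> 90
BK 20: (0,7) -> (0,-13) [heading=90, draw]
LT 90: heading 90 -> 180
FD 18: (0,-13) -> (-18,-13) [heading=180, draw]
RT 180: heading 180 -> 0
FD 11: (-18,-13) -> (-7,-13) [heading=0, draw]
RT 301: heading 0 -> 59
RT 180: heading 59 -> 239
FD 8: (-7,-13) -> (-11.12,-19.857) [heading=239, draw]
FD 9: (-11.12,-19.857) -> (-15.756,-27.572) [heading=239, draw]
FD 15: (-15.756,-27.572) -> (-23.481,-40.429) [heading=239, draw]
BK 17: (-23.481,-40.429) -> (-14.726,-25.858) [heading=239, draw]
RT 180: heading 239 -> 59
Final: pos=(-14.726,-25.858), heading=59, 7 segment(s) drawn

Answer: -14.726 -25.858 59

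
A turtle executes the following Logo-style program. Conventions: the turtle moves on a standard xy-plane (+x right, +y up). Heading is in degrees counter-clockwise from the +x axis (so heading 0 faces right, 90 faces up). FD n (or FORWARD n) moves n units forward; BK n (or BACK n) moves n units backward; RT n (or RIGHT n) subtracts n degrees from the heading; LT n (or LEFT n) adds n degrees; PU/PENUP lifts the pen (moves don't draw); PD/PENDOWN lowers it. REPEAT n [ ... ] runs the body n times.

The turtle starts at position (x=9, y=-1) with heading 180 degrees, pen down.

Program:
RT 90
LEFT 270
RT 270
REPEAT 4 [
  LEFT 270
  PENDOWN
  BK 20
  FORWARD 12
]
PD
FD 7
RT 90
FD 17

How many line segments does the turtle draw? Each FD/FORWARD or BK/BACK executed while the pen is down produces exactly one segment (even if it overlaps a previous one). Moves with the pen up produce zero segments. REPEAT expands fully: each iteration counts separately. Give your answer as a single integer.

Answer: 10

Derivation:
Executing turtle program step by step:
Start: pos=(9,-1), heading=180, pen down
RT 90: heading 180 -> 90
LT 270: heading 90 -> 0
RT 270: heading 0 -> 90
REPEAT 4 [
  -- iteration 1/4 --
  LT 270: heading 90 -> 0
  PD: pen down
  BK 20: (9,-1) -> (-11,-1) [heading=0, draw]
  FD 12: (-11,-1) -> (1,-1) [heading=0, draw]
  -- iteration 2/4 --
  LT 270: heading 0 -> 270
  PD: pen down
  BK 20: (1,-1) -> (1,19) [heading=270, draw]
  FD 12: (1,19) -> (1,7) [heading=270, draw]
  -- iteration 3/4 --
  LT 270: heading 270 -> 180
  PD: pen down
  BK 20: (1,7) -> (21,7) [heading=180, draw]
  FD 12: (21,7) -> (9,7) [heading=180, draw]
  -- iteration 4/4 --
  LT 270: heading 180 -> 90
  PD: pen down
  BK 20: (9,7) -> (9,-13) [heading=90, draw]
  FD 12: (9,-13) -> (9,-1) [heading=90, draw]
]
PD: pen down
FD 7: (9,-1) -> (9,6) [heading=90, draw]
RT 90: heading 90 -> 0
FD 17: (9,6) -> (26,6) [heading=0, draw]
Final: pos=(26,6), heading=0, 10 segment(s) drawn
Segments drawn: 10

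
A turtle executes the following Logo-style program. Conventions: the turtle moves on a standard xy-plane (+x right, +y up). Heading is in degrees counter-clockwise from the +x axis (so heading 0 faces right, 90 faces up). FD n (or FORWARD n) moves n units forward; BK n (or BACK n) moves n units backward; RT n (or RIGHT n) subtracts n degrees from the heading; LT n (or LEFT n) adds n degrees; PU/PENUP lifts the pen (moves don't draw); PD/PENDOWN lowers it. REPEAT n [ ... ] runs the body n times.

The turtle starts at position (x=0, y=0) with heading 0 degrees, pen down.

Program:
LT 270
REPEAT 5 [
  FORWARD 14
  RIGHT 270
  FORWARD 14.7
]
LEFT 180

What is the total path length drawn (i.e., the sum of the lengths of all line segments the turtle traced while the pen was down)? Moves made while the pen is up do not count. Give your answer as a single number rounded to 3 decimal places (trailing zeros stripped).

Answer: 143.5

Derivation:
Executing turtle program step by step:
Start: pos=(0,0), heading=0, pen down
LT 270: heading 0 -> 270
REPEAT 5 [
  -- iteration 1/5 --
  FD 14: (0,0) -> (0,-14) [heading=270, draw]
  RT 270: heading 270 -> 0
  FD 14.7: (0,-14) -> (14.7,-14) [heading=0, draw]
  -- iteration 2/5 --
  FD 14: (14.7,-14) -> (28.7,-14) [heading=0, draw]
  RT 270: heading 0 -> 90
  FD 14.7: (28.7,-14) -> (28.7,0.7) [heading=90, draw]
  -- iteration 3/5 --
  FD 14: (28.7,0.7) -> (28.7,14.7) [heading=90, draw]
  RT 270: heading 90 -> 180
  FD 14.7: (28.7,14.7) -> (14,14.7) [heading=180, draw]
  -- iteration 4/5 --
  FD 14: (14,14.7) -> (0,14.7) [heading=180, draw]
  RT 270: heading 180 -> 270
  FD 14.7: (0,14.7) -> (0,0) [heading=270, draw]
  -- iteration 5/5 --
  FD 14: (0,0) -> (0,-14) [heading=270, draw]
  RT 270: heading 270 -> 0
  FD 14.7: (0,-14) -> (14.7,-14) [heading=0, draw]
]
LT 180: heading 0 -> 180
Final: pos=(14.7,-14), heading=180, 10 segment(s) drawn

Segment lengths:
  seg 1: (0,0) -> (0,-14), length = 14
  seg 2: (0,-14) -> (14.7,-14), length = 14.7
  seg 3: (14.7,-14) -> (28.7,-14), length = 14
  seg 4: (28.7,-14) -> (28.7,0.7), length = 14.7
  seg 5: (28.7,0.7) -> (28.7,14.7), length = 14
  seg 6: (28.7,14.7) -> (14,14.7), length = 14.7
  seg 7: (14,14.7) -> (0,14.7), length = 14
  seg 8: (0,14.7) -> (0,0), length = 14.7
  seg 9: (0,0) -> (0,-14), length = 14
  seg 10: (0,-14) -> (14.7,-14), length = 14.7
Total = 143.5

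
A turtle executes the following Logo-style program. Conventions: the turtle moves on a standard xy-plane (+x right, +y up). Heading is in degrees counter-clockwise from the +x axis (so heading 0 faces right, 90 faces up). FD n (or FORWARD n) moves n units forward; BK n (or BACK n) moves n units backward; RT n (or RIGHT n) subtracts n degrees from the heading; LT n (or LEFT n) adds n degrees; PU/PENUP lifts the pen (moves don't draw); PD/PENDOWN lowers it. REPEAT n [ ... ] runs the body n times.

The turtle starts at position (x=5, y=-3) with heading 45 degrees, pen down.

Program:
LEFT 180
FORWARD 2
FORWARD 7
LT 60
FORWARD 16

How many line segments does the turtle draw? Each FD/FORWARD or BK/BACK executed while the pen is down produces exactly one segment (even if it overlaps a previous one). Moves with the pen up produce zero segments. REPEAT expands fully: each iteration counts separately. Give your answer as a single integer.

Executing turtle program step by step:
Start: pos=(5,-3), heading=45, pen down
LT 180: heading 45 -> 225
FD 2: (5,-3) -> (3.586,-4.414) [heading=225, draw]
FD 7: (3.586,-4.414) -> (-1.364,-9.364) [heading=225, draw]
LT 60: heading 225 -> 285
FD 16: (-1.364,-9.364) -> (2.777,-24.819) [heading=285, draw]
Final: pos=(2.777,-24.819), heading=285, 3 segment(s) drawn
Segments drawn: 3

Answer: 3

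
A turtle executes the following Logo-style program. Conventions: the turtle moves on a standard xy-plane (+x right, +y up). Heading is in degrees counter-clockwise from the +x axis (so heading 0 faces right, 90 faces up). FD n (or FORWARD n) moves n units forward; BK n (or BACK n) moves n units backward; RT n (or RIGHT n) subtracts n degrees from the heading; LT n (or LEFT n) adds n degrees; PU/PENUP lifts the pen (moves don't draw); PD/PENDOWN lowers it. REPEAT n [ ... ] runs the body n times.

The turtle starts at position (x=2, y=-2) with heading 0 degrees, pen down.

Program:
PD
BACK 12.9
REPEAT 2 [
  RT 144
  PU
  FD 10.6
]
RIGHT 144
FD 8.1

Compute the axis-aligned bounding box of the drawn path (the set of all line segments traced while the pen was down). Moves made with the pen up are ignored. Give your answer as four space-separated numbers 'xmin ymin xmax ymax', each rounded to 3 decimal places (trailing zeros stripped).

Executing turtle program step by step:
Start: pos=(2,-2), heading=0, pen down
PD: pen down
BK 12.9: (2,-2) -> (-10.9,-2) [heading=0, draw]
REPEAT 2 [
  -- iteration 1/2 --
  RT 144: heading 0 -> 216
  PU: pen up
  FD 10.6: (-10.9,-2) -> (-19.476,-8.231) [heading=216, move]
  -- iteration 2/2 --
  RT 144: heading 216 -> 72
  PU: pen up
  FD 10.6: (-19.476,-8.231) -> (-16.2,1.851) [heading=72, move]
]
RT 144: heading 72 -> 288
FD 8.1: (-16.2,1.851) -> (-13.697,-5.853) [heading=288, move]
Final: pos=(-13.697,-5.853), heading=288, 1 segment(s) drawn

Segment endpoints: x in {-10.9, 2}, y in {-2}
xmin=-10.9, ymin=-2, xmax=2, ymax=-2

Answer: -10.9 -2 2 -2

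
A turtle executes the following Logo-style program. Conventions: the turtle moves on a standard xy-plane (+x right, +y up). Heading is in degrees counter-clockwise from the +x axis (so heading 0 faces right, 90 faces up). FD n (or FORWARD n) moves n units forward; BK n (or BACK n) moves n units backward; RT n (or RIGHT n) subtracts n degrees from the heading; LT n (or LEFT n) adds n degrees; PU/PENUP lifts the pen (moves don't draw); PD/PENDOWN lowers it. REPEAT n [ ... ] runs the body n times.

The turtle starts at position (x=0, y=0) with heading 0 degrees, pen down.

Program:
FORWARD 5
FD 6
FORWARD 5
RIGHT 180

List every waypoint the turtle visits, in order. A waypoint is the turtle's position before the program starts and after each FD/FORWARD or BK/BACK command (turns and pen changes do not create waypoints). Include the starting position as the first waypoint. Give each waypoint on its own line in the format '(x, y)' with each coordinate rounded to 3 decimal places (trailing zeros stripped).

Executing turtle program step by step:
Start: pos=(0,0), heading=0, pen down
FD 5: (0,0) -> (5,0) [heading=0, draw]
FD 6: (5,0) -> (11,0) [heading=0, draw]
FD 5: (11,0) -> (16,0) [heading=0, draw]
RT 180: heading 0 -> 180
Final: pos=(16,0), heading=180, 3 segment(s) drawn
Waypoints (4 total):
(0, 0)
(5, 0)
(11, 0)
(16, 0)

Answer: (0, 0)
(5, 0)
(11, 0)
(16, 0)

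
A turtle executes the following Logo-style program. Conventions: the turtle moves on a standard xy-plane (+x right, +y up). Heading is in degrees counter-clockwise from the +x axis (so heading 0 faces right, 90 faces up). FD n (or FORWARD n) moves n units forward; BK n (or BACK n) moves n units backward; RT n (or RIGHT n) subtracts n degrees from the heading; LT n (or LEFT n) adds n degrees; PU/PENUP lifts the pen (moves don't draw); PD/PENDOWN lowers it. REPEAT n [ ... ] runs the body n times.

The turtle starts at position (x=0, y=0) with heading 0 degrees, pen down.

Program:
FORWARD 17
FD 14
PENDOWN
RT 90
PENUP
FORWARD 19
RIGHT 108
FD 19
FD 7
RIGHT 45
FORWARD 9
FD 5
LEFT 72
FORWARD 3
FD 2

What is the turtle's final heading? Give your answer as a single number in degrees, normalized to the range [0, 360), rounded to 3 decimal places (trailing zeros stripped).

Executing turtle program step by step:
Start: pos=(0,0), heading=0, pen down
FD 17: (0,0) -> (17,0) [heading=0, draw]
FD 14: (17,0) -> (31,0) [heading=0, draw]
PD: pen down
RT 90: heading 0 -> 270
PU: pen up
FD 19: (31,0) -> (31,-19) [heading=270, move]
RT 108: heading 270 -> 162
FD 19: (31,-19) -> (12.93,-13.129) [heading=162, move]
FD 7: (12.93,-13.129) -> (6.273,-10.966) [heading=162, move]
RT 45: heading 162 -> 117
FD 9: (6.273,-10.966) -> (2.187,-2.946) [heading=117, move]
FD 5: (2.187,-2.946) -> (-0.083,1.509) [heading=117, move]
LT 72: heading 117 -> 189
FD 3: (-0.083,1.509) -> (-3.046,1.039) [heading=189, move]
FD 2: (-3.046,1.039) -> (-5.022,0.726) [heading=189, move]
Final: pos=(-5.022,0.726), heading=189, 2 segment(s) drawn

Answer: 189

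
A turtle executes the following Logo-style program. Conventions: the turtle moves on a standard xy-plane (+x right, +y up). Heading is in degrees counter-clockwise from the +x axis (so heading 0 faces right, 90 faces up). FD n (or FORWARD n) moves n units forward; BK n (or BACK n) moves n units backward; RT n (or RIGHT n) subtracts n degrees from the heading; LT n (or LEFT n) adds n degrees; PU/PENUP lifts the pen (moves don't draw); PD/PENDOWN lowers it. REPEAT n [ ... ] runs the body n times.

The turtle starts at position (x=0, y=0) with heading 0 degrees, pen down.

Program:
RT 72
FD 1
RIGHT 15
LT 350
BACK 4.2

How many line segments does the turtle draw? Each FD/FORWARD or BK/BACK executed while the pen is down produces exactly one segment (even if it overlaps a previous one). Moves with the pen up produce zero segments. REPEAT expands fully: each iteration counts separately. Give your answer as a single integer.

Executing turtle program step by step:
Start: pos=(0,0), heading=0, pen down
RT 72: heading 0 -> 288
FD 1: (0,0) -> (0.309,-0.951) [heading=288, draw]
RT 15: heading 288 -> 273
LT 350: heading 273 -> 263
BK 4.2: (0.309,-0.951) -> (0.821,3.218) [heading=263, draw]
Final: pos=(0.821,3.218), heading=263, 2 segment(s) drawn
Segments drawn: 2

Answer: 2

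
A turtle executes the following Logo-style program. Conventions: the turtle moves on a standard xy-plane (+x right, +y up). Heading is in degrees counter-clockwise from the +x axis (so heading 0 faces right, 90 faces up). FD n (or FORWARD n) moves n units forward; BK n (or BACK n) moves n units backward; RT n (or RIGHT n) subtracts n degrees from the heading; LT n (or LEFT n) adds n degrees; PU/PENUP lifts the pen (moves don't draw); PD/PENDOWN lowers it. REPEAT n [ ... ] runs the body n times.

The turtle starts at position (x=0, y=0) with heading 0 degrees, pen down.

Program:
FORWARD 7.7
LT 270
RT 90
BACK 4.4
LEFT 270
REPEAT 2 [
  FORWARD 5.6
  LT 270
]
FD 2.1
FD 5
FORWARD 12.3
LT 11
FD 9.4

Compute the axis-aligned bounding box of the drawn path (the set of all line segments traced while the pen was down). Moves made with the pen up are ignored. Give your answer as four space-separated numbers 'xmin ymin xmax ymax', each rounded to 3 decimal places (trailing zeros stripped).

Answer: 0 -23.027 19.494 5.6

Derivation:
Executing turtle program step by step:
Start: pos=(0,0), heading=0, pen down
FD 7.7: (0,0) -> (7.7,0) [heading=0, draw]
LT 270: heading 0 -> 270
RT 90: heading 270 -> 180
BK 4.4: (7.7,0) -> (12.1,0) [heading=180, draw]
LT 270: heading 180 -> 90
REPEAT 2 [
  -- iteration 1/2 --
  FD 5.6: (12.1,0) -> (12.1,5.6) [heading=90, draw]
  LT 270: heading 90 -> 0
  -- iteration 2/2 --
  FD 5.6: (12.1,5.6) -> (17.7,5.6) [heading=0, draw]
  LT 270: heading 0 -> 270
]
FD 2.1: (17.7,5.6) -> (17.7,3.5) [heading=270, draw]
FD 5: (17.7,3.5) -> (17.7,-1.5) [heading=270, draw]
FD 12.3: (17.7,-1.5) -> (17.7,-13.8) [heading=270, draw]
LT 11: heading 270 -> 281
FD 9.4: (17.7,-13.8) -> (19.494,-23.027) [heading=281, draw]
Final: pos=(19.494,-23.027), heading=281, 8 segment(s) drawn

Segment endpoints: x in {0, 7.7, 12.1, 12.1, 17.7, 17.7, 17.7, 17.7, 19.494}, y in {-23.027, -13.8, -1.5, 0, 0, 3.5, 5.6, 5.6}
xmin=0, ymin=-23.027, xmax=19.494, ymax=5.6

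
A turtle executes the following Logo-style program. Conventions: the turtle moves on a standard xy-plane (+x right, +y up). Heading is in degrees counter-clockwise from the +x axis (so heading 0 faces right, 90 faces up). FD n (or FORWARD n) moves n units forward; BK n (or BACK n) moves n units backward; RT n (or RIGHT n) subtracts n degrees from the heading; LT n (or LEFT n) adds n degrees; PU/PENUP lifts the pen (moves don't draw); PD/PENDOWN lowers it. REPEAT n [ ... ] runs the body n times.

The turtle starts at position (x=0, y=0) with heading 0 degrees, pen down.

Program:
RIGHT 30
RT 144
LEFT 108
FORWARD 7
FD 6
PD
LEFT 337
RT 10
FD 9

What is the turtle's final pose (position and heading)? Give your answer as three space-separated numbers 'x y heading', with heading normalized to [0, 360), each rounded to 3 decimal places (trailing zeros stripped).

Executing turtle program step by step:
Start: pos=(0,0), heading=0, pen down
RT 30: heading 0 -> 330
RT 144: heading 330 -> 186
LT 108: heading 186 -> 294
FD 7: (0,0) -> (2.847,-6.395) [heading=294, draw]
FD 6: (2.847,-6.395) -> (5.288,-11.876) [heading=294, draw]
PD: pen down
LT 337: heading 294 -> 271
RT 10: heading 271 -> 261
FD 9: (5.288,-11.876) -> (3.88,-20.765) [heading=261, draw]
Final: pos=(3.88,-20.765), heading=261, 3 segment(s) drawn

Answer: 3.88 -20.765 261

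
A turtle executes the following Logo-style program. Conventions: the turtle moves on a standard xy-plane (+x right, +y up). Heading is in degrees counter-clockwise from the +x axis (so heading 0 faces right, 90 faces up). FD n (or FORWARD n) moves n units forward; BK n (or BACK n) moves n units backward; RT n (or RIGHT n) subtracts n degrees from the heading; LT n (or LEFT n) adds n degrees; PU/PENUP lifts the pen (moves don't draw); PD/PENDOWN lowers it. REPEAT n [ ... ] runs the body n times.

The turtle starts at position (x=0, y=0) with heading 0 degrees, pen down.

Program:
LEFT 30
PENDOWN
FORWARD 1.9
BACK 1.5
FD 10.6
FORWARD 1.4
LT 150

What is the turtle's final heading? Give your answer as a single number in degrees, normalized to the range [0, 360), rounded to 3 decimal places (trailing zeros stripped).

Executing turtle program step by step:
Start: pos=(0,0), heading=0, pen down
LT 30: heading 0 -> 30
PD: pen down
FD 1.9: (0,0) -> (1.645,0.95) [heading=30, draw]
BK 1.5: (1.645,0.95) -> (0.346,0.2) [heading=30, draw]
FD 10.6: (0.346,0.2) -> (9.526,5.5) [heading=30, draw]
FD 1.4: (9.526,5.5) -> (10.739,6.2) [heading=30, draw]
LT 150: heading 30 -> 180
Final: pos=(10.739,6.2), heading=180, 4 segment(s) drawn

Answer: 180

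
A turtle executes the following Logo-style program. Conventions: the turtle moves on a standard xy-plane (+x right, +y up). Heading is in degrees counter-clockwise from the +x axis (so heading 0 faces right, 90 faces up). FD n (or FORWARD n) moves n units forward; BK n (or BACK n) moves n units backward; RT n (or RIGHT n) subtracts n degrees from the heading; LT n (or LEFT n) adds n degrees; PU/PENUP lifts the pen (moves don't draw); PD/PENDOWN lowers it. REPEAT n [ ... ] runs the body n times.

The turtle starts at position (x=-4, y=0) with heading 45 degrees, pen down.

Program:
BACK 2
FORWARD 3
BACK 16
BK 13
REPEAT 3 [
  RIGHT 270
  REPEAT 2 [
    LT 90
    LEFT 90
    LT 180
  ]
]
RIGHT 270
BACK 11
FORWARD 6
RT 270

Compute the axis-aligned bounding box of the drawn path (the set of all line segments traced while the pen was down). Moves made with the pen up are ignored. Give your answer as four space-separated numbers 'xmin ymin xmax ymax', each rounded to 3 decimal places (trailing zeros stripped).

Executing turtle program step by step:
Start: pos=(-4,0), heading=45, pen down
BK 2: (-4,0) -> (-5.414,-1.414) [heading=45, draw]
FD 3: (-5.414,-1.414) -> (-3.293,0.707) [heading=45, draw]
BK 16: (-3.293,0.707) -> (-14.607,-10.607) [heading=45, draw]
BK 13: (-14.607,-10.607) -> (-23.799,-19.799) [heading=45, draw]
REPEAT 3 [
  -- iteration 1/3 --
  RT 270: heading 45 -> 135
  REPEAT 2 [
    -- iteration 1/2 --
    LT 90: heading 135 -> 225
    LT 90: heading 225 -> 315
    LT 180: heading 315 -> 135
    -- iteration 2/2 --
    LT 90: heading 135 -> 225
    LT 90: heading 225 -> 315
    LT 180: heading 315 -> 135
  ]
  -- iteration 2/3 --
  RT 270: heading 135 -> 225
  REPEAT 2 [
    -- iteration 1/2 --
    LT 90: heading 225 -> 315
    LT 90: heading 315 -> 45
    LT 180: heading 45 -> 225
    -- iteration 2/2 --
    LT 90: heading 225 -> 315
    LT 90: heading 315 -> 45
    LT 180: heading 45 -> 225
  ]
  -- iteration 3/3 --
  RT 270: heading 225 -> 315
  REPEAT 2 [
    -- iteration 1/2 --
    LT 90: heading 315 -> 45
    LT 90: heading 45 -> 135
    LT 180: heading 135 -> 315
    -- iteration 2/2 --
    LT 90: heading 315 -> 45
    LT 90: heading 45 -> 135
    LT 180: heading 135 -> 315
  ]
]
RT 270: heading 315 -> 45
BK 11: (-23.799,-19.799) -> (-31.577,-27.577) [heading=45, draw]
FD 6: (-31.577,-27.577) -> (-27.335,-23.335) [heading=45, draw]
RT 270: heading 45 -> 135
Final: pos=(-27.335,-23.335), heading=135, 6 segment(s) drawn

Segment endpoints: x in {-31.577, -27.335, -23.799, -14.607, -5.414, -4, -3.293}, y in {-27.577, -23.335, -19.799, -10.607, -1.414, 0, 0.707}
xmin=-31.577, ymin=-27.577, xmax=-3.293, ymax=0.707

Answer: -31.577 -27.577 -3.293 0.707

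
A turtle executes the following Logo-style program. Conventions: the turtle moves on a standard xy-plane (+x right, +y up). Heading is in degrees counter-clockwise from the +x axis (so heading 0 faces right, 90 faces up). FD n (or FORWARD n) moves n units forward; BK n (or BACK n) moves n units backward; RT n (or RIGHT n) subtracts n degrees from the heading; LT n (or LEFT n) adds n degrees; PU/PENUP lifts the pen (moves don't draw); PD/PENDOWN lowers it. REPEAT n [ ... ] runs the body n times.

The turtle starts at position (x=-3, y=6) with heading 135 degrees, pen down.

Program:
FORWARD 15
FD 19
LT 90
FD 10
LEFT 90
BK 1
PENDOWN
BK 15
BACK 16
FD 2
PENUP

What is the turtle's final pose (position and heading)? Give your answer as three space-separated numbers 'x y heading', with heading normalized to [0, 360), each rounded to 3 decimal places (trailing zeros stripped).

Answer: -55.326 44.184 315

Derivation:
Executing turtle program step by step:
Start: pos=(-3,6), heading=135, pen down
FD 15: (-3,6) -> (-13.607,16.607) [heading=135, draw]
FD 19: (-13.607,16.607) -> (-27.042,30.042) [heading=135, draw]
LT 90: heading 135 -> 225
FD 10: (-27.042,30.042) -> (-34.113,22.971) [heading=225, draw]
LT 90: heading 225 -> 315
BK 1: (-34.113,22.971) -> (-34.82,23.678) [heading=315, draw]
PD: pen down
BK 15: (-34.82,23.678) -> (-45.426,34.284) [heading=315, draw]
BK 16: (-45.426,34.284) -> (-56.74,45.598) [heading=315, draw]
FD 2: (-56.74,45.598) -> (-55.326,44.184) [heading=315, draw]
PU: pen up
Final: pos=(-55.326,44.184), heading=315, 7 segment(s) drawn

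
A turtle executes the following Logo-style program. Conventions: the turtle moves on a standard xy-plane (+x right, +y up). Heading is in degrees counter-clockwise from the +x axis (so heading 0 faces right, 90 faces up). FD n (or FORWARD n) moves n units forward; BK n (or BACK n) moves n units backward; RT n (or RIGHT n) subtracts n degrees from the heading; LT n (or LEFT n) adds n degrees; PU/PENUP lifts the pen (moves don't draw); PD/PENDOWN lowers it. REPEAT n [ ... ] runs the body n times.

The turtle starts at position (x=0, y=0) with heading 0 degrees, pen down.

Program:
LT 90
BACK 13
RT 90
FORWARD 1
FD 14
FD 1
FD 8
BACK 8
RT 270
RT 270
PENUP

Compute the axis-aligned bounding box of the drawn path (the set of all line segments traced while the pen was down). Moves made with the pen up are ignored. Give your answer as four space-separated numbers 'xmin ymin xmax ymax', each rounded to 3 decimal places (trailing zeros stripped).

Executing turtle program step by step:
Start: pos=(0,0), heading=0, pen down
LT 90: heading 0 -> 90
BK 13: (0,0) -> (0,-13) [heading=90, draw]
RT 90: heading 90 -> 0
FD 1: (0,-13) -> (1,-13) [heading=0, draw]
FD 14: (1,-13) -> (15,-13) [heading=0, draw]
FD 1: (15,-13) -> (16,-13) [heading=0, draw]
FD 8: (16,-13) -> (24,-13) [heading=0, draw]
BK 8: (24,-13) -> (16,-13) [heading=0, draw]
RT 270: heading 0 -> 90
RT 270: heading 90 -> 180
PU: pen up
Final: pos=(16,-13), heading=180, 6 segment(s) drawn

Segment endpoints: x in {0, 0, 1, 15, 16, 24}, y in {-13, 0}
xmin=0, ymin=-13, xmax=24, ymax=0

Answer: 0 -13 24 0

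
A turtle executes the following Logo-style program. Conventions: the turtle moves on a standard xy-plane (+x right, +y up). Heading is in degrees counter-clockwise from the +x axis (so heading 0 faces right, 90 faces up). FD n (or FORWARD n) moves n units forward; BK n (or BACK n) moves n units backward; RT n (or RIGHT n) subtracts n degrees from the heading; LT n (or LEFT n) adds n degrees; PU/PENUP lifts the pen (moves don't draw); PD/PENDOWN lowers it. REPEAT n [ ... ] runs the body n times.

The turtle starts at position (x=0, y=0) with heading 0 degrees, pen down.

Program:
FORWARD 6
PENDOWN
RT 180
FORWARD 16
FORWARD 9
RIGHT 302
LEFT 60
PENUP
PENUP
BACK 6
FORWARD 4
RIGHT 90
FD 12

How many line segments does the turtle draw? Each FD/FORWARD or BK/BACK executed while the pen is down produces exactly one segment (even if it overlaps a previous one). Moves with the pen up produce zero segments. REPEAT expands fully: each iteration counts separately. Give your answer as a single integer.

Executing turtle program step by step:
Start: pos=(0,0), heading=0, pen down
FD 6: (0,0) -> (6,0) [heading=0, draw]
PD: pen down
RT 180: heading 0 -> 180
FD 16: (6,0) -> (-10,0) [heading=180, draw]
FD 9: (-10,0) -> (-19,0) [heading=180, draw]
RT 302: heading 180 -> 238
LT 60: heading 238 -> 298
PU: pen up
PU: pen up
BK 6: (-19,0) -> (-21.817,5.298) [heading=298, move]
FD 4: (-21.817,5.298) -> (-19.939,1.766) [heading=298, move]
RT 90: heading 298 -> 208
FD 12: (-19.939,1.766) -> (-30.534,-3.868) [heading=208, move]
Final: pos=(-30.534,-3.868), heading=208, 3 segment(s) drawn
Segments drawn: 3

Answer: 3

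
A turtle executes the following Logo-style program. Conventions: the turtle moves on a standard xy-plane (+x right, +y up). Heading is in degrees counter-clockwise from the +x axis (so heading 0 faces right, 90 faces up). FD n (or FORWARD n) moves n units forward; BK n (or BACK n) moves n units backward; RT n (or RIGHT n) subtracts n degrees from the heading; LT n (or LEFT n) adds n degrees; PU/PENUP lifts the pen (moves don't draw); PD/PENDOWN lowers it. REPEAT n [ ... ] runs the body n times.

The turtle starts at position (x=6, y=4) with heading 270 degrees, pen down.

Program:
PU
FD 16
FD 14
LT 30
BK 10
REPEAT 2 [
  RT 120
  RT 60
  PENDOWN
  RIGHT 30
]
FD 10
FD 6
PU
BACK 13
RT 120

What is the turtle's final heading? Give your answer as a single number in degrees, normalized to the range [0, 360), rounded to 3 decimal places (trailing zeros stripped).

Executing turtle program step by step:
Start: pos=(6,4), heading=270, pen down
PU: pen up
FD 16: (6,4) -> (6,-12) [heading=270, move]
FD 14: (6,-12) -> (6,-26) [heading=270, move]
LT 30: heading 270 -> 300
BK 10: (6,-26) -> (1,-17.34) [heading=300, move]
REPEAT 2 [
  -- iteration 1/2 --
  RT 120: heading 300 -> 180
  RT 60: heading 180 -> 120
  PD: pen down
  RT 30: heading 120 -> 90
  -- iteration 2/2 --
  RT 120: heading 90 -> 330
  RT 60: heading 330 -> 270
  PD: pen down
  RT 30: heading 270 -> 240
]
FD 10: (1,-17.34) -> (-4,-26) [heading=240, draw]
FD 6: (-4,-26) -> (-7,-31.196) [heading=240, draw]
PU: pen up
BK 13: (-7,-31.196) -> (-0.5,-19.938) [heading=240, move]
RT 120: heading 240 -> 120
Final: pos=(-0.5,-19.938), heading=120, 2 segment(s) drawn

Answer: 120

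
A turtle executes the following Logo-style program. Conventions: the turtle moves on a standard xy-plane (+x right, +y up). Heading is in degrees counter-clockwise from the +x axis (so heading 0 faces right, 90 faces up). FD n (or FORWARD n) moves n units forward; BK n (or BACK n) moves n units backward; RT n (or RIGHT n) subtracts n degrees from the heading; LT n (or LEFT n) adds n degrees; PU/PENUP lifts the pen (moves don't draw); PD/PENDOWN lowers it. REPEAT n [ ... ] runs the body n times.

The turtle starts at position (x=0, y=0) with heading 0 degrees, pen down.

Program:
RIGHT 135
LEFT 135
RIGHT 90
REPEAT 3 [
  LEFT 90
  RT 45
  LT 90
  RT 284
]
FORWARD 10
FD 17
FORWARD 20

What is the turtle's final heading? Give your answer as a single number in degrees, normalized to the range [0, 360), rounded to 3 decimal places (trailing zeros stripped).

Executing turtle program step by step:
Start: pos=(0,0), heading=0, pen down
RT 135: heading 0 -> 225
LT 135: heading 225 -> 0
RT 90: heading 0 -> 270
REPEAT 3 [
  -- iteration 1/3 --
  LT 90: heading 270 -> 0
  RT 45: heading 0 -> 315
  LT 90: heading 315 -> 45
  RT 284: heading 45 -> 121
  -- iteration 2/3 --
  LT 90: heading 121 -> 211
  RT 45: heading 211 -> 166
  LT 90: heading 166 -> 256
  RT 284: heading 256 -> 332
  -- iteration 3/3 --
  LT 90: heading 332 -> 62
  RT 45: heading 62 -> 17
  LT 90: heading 17 -> 107
  RT 284: heading 107 -> 183
]
FD 10: (0,0) -> (-9.986,-0.523) [heading=183, draw]
FD 17: (-9.986,-0.523) -> (-26.963,-1.413) [heading=183, draw]
FD 20: (-26.963,-1.413) -> (-46.936,-2.46) [heading=183, draw]
Final: pos=(-46.936,-2.46), heading=183, 3 segment(s) drawn

Answer: 183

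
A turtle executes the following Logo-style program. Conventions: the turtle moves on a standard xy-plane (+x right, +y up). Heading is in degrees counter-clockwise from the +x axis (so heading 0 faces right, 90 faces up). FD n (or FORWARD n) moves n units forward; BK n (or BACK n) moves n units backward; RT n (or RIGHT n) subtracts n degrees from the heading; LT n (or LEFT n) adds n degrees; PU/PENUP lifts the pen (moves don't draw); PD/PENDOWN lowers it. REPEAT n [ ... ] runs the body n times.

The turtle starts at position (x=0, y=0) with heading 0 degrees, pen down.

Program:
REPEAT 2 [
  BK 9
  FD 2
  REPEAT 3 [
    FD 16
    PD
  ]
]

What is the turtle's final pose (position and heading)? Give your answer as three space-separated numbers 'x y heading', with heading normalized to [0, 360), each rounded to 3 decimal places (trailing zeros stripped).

Answer: 82 0 0

Derivation:
Executing turtle program step by step:
Start: pos=(0,0), heading=0, pen down
REPEAT 2 [
  -- iteration 1/2 --
  BK 9: (0,0) -> (-9,0) [heading=0, draw]
  FD 2: (-9,0) -> (-7,0) [heading=0, draw]
  REPEAT 3 [
    -- iteration 1/3 --
    FD 16: (-7,0) -> (9,0) [heading=0, draw]
    PD: pen down
    -- iteration 2/3 --
    FD 16: (9,0) -> (25,0) [heading=0, draw]
    PD: pen down
    -- iteration 3/3 --
    FD 16: (25,0) -> (41,0) [heading=0, draw]
    PD: pen down
  ]
  -- iteration 2/2 --
  BK 9: (41,0) -> (32,0) [heading=0, draw]
  FD 2: (32,0) -> (34,0) [heading=0, draw]
  REPEAT 3 [
    -- iteration 1/3 --
    FD 16: (34,0) -> (50,0) [heading=0, draw]
    PD: pen down
    -- iteration 2/3 --
    FD 16: (50,0) -> (66,0) [heading=0, draw]
    PD: pen down
    -- iteration 3/3 --
    FD 16: (66,0) -> (82,0) [heading=0, draw]
    PD: pen down
  ]
]
Final: pos=(82,0), heading=0, 10 segment(s) drawn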